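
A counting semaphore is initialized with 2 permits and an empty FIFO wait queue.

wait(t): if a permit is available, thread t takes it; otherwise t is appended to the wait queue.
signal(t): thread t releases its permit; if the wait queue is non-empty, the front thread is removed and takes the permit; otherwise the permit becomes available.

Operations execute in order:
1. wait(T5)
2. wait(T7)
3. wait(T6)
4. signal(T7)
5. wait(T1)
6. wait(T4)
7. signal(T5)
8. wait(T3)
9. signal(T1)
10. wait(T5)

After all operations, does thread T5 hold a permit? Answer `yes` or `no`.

Answer: no

Derivation:
Step 1: wait(T5) -> count=1 queue=[] holders={T5}
Step 2: wait(T7) -> count=0 queue=[] holders={T5,T7}
Step 3: wait(T6) -> count=0 queue=[T6] holders={T5,T7}
Step 4: signal(T7) -> count=0 queue=[] holders={T5,T6}
Step 5: wait(T1) -> count=0 queue=[T1] holders={T5,T6}
Step 6: wait(T4) -> count=0 queue=[T1,T4] holders={T5,T6}
Step 7: signal(T5) -> count=0 queue=[T4] holders={T1,T6}
Step 8: wait(T3) -> count=0 queue=[T4,T3] holders={T1,T6}
Step 9: signal(T1) -> count=0 queue=[T3] holders={T4,T6}
Step 10: wait(T5) -> count=0 queue=[T3,T5] holders={T4,T6}
Final holders: {T4,T6} -> T5 not in holders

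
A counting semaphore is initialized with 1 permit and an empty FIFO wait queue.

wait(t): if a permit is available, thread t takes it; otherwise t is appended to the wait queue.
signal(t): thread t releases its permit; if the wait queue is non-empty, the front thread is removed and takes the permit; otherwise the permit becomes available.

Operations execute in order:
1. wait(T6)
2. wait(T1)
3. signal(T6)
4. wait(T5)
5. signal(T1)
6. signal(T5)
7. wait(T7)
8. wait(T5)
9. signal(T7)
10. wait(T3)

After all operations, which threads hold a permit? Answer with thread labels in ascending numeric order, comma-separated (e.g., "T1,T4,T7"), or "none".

Answer: T5

Derivation:
Step 1: wait(T6) -> count=0 queue=[] holders={T6}
Step 2: wait(T1) -> count=0 queue=[T1] holders={T6}
Step 3: signal(T6) -> count=0 queue=[] holders={T1}
Step 4: wait(T5) -> count=0 queue=[T5] holders={T1}
Step 5: signal(T1) -> count=0 queue=[] holders={T5}
Step 6: signal(T5) -> count=1 queue=[] holders={none}
Step 7: wait(T7) -> count=0 queue=[] holders={T7}
Step 8: wait(T5) -> count=0 queue=[T5] holders={T7}
Step 9: signal(T7) -> count=0 queue=[] holders={T5}
Step 10: wait(T3) -> count=0 queue=[T3] holders={T5}
Final holders: T5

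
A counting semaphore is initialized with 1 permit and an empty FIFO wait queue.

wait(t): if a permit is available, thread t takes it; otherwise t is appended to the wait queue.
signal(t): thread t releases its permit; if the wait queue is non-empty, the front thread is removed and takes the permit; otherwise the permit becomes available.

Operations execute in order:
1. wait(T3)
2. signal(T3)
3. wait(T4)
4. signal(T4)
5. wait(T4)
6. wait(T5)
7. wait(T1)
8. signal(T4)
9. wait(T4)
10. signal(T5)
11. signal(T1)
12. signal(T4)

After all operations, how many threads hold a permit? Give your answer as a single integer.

Step 1: wait(T3) -> count=0 queue=[] holders={T3}
Step 2: signal(T3) -> count=1 queue=[] holders={none}
Step 3: wait(T4) -> count=0 queue=[] holders={T4}
Step 4: signal(T4) -> count=1 queue=[] holders={none}
Step 5: wait(T4) -> count=0 queue=[] holders={T4}
Step 6: wait(T5) -> count=0 queue=[T5] holders={T4}
Step 7: wait(T1) -> count=0 queue=[T5,T1] holders={T4}
Step 8: signal(T4) -> count=0 queue=[T1] holders={T5}
Step 9: wait(T4) -> count=0 queue=[T1,T4] holders={T5}
Step 10: signal(T5) -> count=0 queue=[T4] holders={T1}
Step 11: signal(T1) -> count=0 queue=[] holders={T4}
Step 12: signal(T4) -> count=1 queue=[] holders={none}
Final holders: {none} -> 0 thread(s)

Answer: 0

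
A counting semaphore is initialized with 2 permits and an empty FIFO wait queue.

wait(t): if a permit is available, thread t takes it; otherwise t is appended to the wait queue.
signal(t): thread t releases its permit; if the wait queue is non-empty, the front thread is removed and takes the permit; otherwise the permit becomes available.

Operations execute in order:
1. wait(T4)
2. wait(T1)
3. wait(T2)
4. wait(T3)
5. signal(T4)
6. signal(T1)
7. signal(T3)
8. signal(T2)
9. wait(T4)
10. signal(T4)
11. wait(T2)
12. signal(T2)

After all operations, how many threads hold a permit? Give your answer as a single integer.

Answer: 0

Derivation:
Step 1: wait(T4) -> count=1 queue=[] holders={T4}
Step 2: wait(T1) -> count=0 queue=[] holders={T1,T4}
Step 3: wait(T2) -> count=0 queue=[T2] holders={T1,T4}
Step 4: wait(T3) -> count=0 queue=[T2,T3] holders={T1,T4}
Step 5: signal(T4) -> count=0 queue=[T3] holders={T1,T2}
Step 6: signal(T1) -> count=0 queue=[] holders={T2,T3}
Step 7: signal(T3) -> count=1 queue=[] holders={T2}
Step 8: signal(T2) -> count=2 queue=[] holders={none}
Step 9: wait(T4) -> count=1 queue=[] holders={T4}
Step 10: signal(T4) -> count=2 queue=[] holders={none}
Step 11: wait(T2) -> count=1 queue=[] holders={T2}
Step 12: signal(T2) -> count=2 queue=[] holders={none}
Final holders: {none} -> 0 thread(s)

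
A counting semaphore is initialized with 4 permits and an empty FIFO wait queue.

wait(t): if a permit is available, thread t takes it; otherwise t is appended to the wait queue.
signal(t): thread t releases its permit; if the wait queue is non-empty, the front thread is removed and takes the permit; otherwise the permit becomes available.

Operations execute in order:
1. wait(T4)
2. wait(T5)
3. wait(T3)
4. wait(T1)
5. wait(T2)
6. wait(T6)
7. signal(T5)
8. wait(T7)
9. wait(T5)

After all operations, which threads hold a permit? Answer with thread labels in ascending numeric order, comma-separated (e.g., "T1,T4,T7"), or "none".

Answer: T1,T2,T3,T4

Derivation:
Step 1: wait(T4) -> count=3 queue=[] holders={T4}
Step 2: wait(T5) -> count=2 queue=[] holders={T4,T5}
Step 3: wait(T3) -> count=1 queue=[] holders={T3,T4,T5}
Step 4: wait(T1) -> count=0 queue=[] holders={T1,T3,T4,T5}
Step 5: wait(T2) -> count=0 queue=[T2] holders={T1,T3,T4,T5}
Step 6: wait(T6) -> count=0 queue=[T2,T6] holders={T1,T3,T4,T5}
Step 7: signal(T5) -> count=0 queue=[T6] holders={T1,T2,T3,T4}
Step 8: wait(T7) -> count=0 queue=[T6,T7] holders={T1,T2,T3,T4}
Step 9: wait(T5) -> count=0 queue=[T6,T7,T5] holders={T1,T2,T3,T4}
Final holders: T1,T2,T3,T4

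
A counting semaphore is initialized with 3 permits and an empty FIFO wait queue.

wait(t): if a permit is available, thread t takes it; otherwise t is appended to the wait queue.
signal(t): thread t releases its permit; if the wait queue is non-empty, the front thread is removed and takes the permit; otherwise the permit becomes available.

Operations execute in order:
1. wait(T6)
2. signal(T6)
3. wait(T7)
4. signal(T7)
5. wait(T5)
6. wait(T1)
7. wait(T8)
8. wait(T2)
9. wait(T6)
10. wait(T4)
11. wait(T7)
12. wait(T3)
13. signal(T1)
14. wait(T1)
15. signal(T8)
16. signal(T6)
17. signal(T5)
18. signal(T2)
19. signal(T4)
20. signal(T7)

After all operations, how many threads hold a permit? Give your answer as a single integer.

Answer: 2

Derivation:
Step 1: wait(T6) -> count=2 queue=[] holders={T6}
Step 2: signal(T6) -> count=3 queue=[] holders={none}
Step 3: wait(T7) -> count=2 queue=[] holders={T7}
Step 4: signal(T7) -> count=3 queue=[] holders={none}
Step 5: wait(T5) -> count=2 queue=[] holders={T5}
Step 6: wait(T1) -> count=1 queue=[] holders={T1,T5}
Step 7: wait(T8) -> count=0 queue=[] holders={T1,T5,T8}
Step 8: wait(T2) -> count=0 queue=[T2] holders={T1,T5,T8}
Step 9: wait(T6) -> count=0 queue=[T2,T6] holders={T1,T5,T8}
Step 10: wait(T4) -> count=0 queue=[T2,T6,T4] holders={T1,T5,T8}
Step 11: wait(T7) -> count=0 queue=[T2,T6,T4,T7] holders={T1,T5,T8}
Step 12: wait(T3) -> count=0 queue=[T2,T6,T4,T7,T3] holders={T1,T5,T8}
Step 13: signal(T1) -> count=0 queue=[T6,T4,T7,T3] holders={T2,T5,T8}
Step 14: wait(T1) -> count=0 queue=[T6,T4,T7,T3,T1] holders={T2,T5,T8}
Step 15: signal(T8) -> count=0 queue=[T4,T7,T3,T1] holders={T2,T5,T6}
Step 16: signal(T6) -> count=0 queue=[T7,T3,T1] holders={T2,T4,T5}
Step 17: signal(T5) -> count=0 queue=[T3,T1] holders={T2,T4,T7}
Step 18: signal(T2) -> count=0 queue=[T1] holders={T3,T4,T7}
Step 19: signal(T4) -> count=0 queue=[] holders={T1,T3,T7}
Step 20: signal(T7) -> count=1 queue=[] holders={T1,T3}
Final holders: {T1,T3} -> 2 thread(s)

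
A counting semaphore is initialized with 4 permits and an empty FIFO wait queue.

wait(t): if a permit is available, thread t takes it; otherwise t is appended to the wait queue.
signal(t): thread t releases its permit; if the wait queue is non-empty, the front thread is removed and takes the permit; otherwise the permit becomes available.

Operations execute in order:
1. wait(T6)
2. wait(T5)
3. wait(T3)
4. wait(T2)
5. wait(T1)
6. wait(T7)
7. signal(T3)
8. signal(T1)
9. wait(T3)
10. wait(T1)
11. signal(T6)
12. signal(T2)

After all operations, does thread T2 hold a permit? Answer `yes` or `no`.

Answer: no

Derivation:
Step 1: wait(T6) -> count=3 queue=[] holders={T6}
Step 2: wait(T5) -> count=2 queue=[] holders={T5,T6}
Step 3: wait(T3) -> count=1 queue=[] holders={T3,T5,T6}
Step 4: wait(T2) -> count=0 queue=[] holders={T2,T3,T5,T6}
Step 5: wait(T1) -> count=0 queue=[T1] holders={T2,T3,T5,T6}
Step 6: wait(T7) -> count=0 queue=[T1,T7] holders={T2,T3,T5,T6}
Step 7: signal(T3) -> count=0 queue=[T7] holders={T1,T2,T5,T6}
Step 8: signal(T1) -> count=0 queue=[] holders={T2,T5,T6,T7}
Step 9: wait(T3) -> count=0 queue=[T3] holders={T2,T5,T6,T7}
Step 10: wait(T1) -> count=0 queue=[T3,T1] holders={T2,T5,T6,T7}
Step 11: signal(T6) -> count=0 queue=[T1] holders={T2,T3,T5,T7}
Step 12: signal(T2) -> count=0 queue=[] holders={T1,T3,T5,T7}
Final holders: {T1,T3,T5,T7} -> T2 not in holders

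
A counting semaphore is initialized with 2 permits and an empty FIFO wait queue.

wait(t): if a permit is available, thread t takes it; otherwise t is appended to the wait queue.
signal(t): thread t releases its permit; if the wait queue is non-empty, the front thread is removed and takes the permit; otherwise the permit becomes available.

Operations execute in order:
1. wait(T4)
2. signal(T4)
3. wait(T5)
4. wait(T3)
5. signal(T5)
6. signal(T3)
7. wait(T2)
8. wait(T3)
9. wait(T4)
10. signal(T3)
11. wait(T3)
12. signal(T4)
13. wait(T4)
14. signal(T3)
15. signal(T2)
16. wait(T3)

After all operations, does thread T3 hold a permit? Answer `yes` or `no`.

Step 1: wait(T4) -> count=1 queue=[] holders={T4}
Step 2: signal(T4) -> count=2 queue=[] holders={none}
Step 3: wait(T5) -> count=1 queue=[] holders={T5}
Step 4: wait(T3) -> count=0 queue=[] holders={T3,T5}
Step 5: signal(T5) -> count=1 queue=[] holders={T3}
Step 6: signal(T3) -> count=2 queue=[] holders={none}
Step 7: wait(T2) -> count=1 queue=[] holders={T2}
Step 8: wait(T3) -> count=0 queue=[] holders={T2,T3}
Step 9: wait(T4) -> count=0 queue=[T4] holders={T2,T3}
Step 10: signal(T3) -> count=0 queue=[] holders={T2,T4}
Step 11: wait(T3) -> count=0 queue=[T3] holders={T2,T4}
Step 12: signal(T4) -> count=0 queue=[] holders={T2,T3}
Step 13: wait(T4) -> count=0 queue=[T4] holders={T2,T3}
Step 14: signal(T3) -> count=0 queue=[] holders={T2,T4}
Step 15: signal(T2) -> count=1 queue=[] holders={T4}
Step 16: wait(T3) -> count=0 queue=[] holders={T3,T4}
Final holders: {T3,T4} -> T3 in holders

Answer: yes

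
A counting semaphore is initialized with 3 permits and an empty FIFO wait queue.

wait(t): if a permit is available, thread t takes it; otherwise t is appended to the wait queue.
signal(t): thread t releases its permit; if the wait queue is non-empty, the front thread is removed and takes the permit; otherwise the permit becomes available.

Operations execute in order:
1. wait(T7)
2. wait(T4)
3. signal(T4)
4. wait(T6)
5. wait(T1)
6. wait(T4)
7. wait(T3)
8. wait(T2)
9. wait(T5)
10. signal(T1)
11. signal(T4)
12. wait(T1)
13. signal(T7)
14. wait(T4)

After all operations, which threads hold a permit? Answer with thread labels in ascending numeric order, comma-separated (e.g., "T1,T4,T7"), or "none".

Answer: T2,T3,T6

Derivation:
Step 1: wait(T7) -> count=2 queue=[] holders={T7}
Step 2: wait(T4) -> count=1 queue=[] holders={T4,T7}
Step 3: signal(T4) -> count=2 queue=[] holders={T7}
Step 4: wait(T6) -> count=1 queue=[] holders={T6,T7}
Step 5: wait(T1) -> count=0 queue=[] holders={T1,T6,T7}
Step 6: wait(T4) -> count=0 queue=[T4] holders={T1,T6,T7}
Step 7: wait(T3) -> count=0 queue=[T4,T3] holders={T1,T6,T7}
Step 8: wait(T2) -> count=0 queue=[T4,T3,T2] holders={T1,T6,T7}
Step 9: wait(T5) -> count=0 queue=[T4,T3,T2,T5] holders={T1,T6,T7}
Step 10: signal(T1) -> count=0 queue=[T3,T2,T5] holders={T4,T6,T7}
Step 11: signal(T4) -> count=0 queue=[T2,T5] holders={T3,T6,T7}
Step 12: wait(T1) -> count=0 queue=[T2,T5,T1] holders={T3,T6,T7}
Step 13: signal(T7) -> count=0 queue=[T5,T1] holders={T2,T3,T6}
Step 14: wait(T4) -> count=0 queue=[T5,T1,T4] holders={T2,T3,T6}
Final holders: T2,T3,T6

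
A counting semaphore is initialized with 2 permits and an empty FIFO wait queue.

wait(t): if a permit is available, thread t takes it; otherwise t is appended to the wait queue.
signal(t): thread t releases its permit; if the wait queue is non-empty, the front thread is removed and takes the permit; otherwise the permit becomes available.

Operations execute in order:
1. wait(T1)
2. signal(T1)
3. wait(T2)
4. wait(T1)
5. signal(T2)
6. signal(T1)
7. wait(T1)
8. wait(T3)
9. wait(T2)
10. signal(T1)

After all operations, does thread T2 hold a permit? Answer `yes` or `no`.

Step 1: wait(T1) -> count=1 queue=[] holders={T1}
Step 2: signal(T1) -> count=2 queue=[] holders={none}
Step 3: wait(T2) -> count=1 queue=[] holders={T2}
Step 4: wait(T1) -> count=0 queue=[] holders={T1,T2}
Step 5: signal(T2) -> count=1 queue=[] holders={T1}
Step 6: signal(T1) -> count=2 queue=[] holders={none}
Step 7: wait(T1) -> count=1 queue=[] holders={T1}
Step 8: wait(T3) -> count=0 queue=[] holders={T1,T3}
Step 9: wait(T2) -> count=0 queue=[T2] holders={T1,T3}
Step 10: signal(T1) -> count=0 queue=[] holders={T2,T3}
Final holders: {T2,T3} -> T2 in holders

Answer: yes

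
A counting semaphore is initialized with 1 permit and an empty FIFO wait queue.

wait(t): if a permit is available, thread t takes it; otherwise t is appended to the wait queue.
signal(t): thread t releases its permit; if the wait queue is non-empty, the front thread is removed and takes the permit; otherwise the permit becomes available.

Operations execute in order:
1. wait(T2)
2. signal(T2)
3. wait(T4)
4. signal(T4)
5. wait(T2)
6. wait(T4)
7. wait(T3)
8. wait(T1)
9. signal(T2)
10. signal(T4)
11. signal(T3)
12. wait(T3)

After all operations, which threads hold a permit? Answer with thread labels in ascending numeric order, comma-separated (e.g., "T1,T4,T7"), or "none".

Step 1: wait(T2) -> count=0 queue=[] holders={T2}
Step 2: signal(T2) -> count=1 queue=[] holders={none}
Step 3: wait(T4) -> count=0 queue=[] holders={T4}
Step 4: signal(T4) -> count=1 queue=[] holders={none}
Step 5: wait(T2) -> count=0 queue=[] holders={T2}
Step 6: wait(T4) -> count=0 queue=[T4] holders={T2}
Step 7: wait(T3) -> count=0 queue=[T4,T3] holders={T2}
Step 8: wait(T1) -> count=0 queue=[T4,T3,T1] holders={T2}
Step 9: signal(T2) -> count=0 queue=[T3,T1] holders={T4}
Step 10: signal(T4) -> count=0 queue=[T1] holders={T3}
Step 11: signal(T3) -> count=0 queue=[] holders={T1}
Step 12: wait(T3) -> count=0 queue=[T3] holders={T1}
Final holders: T1

Answer: T1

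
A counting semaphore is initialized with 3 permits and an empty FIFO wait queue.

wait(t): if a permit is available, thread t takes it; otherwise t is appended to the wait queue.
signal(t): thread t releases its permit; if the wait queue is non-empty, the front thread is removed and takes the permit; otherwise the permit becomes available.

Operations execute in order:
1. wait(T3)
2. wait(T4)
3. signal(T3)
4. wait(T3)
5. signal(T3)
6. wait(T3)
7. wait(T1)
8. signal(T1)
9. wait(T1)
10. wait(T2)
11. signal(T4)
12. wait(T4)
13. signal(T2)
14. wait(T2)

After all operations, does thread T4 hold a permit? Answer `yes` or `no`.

Step 1: wait(T3) -> count=2 queue=[] holders={T3}
Step 2: wait(T4) -> count=1 queue=[] holders={T3,T4}
Step 3: signal(T3) -> count=2 queue=[] holders={T4}
Step 4: wait(T3) -> count=1 queue=[] holders={T3,T4}
Step 5: signal(T3) -> count=2 queue=[] holders={T4}
Step 6: wait(T3) -> count=1 queue=[] holders={T3,T4}
Step 7: wait(T1) -> count=0 queue=[] holders={T1,T3,T4}
Step 8: signal(T1) -> count=1 queue=[] holders={T3,T4}
Step 9: wait(T1) -> count=0 queue=[] holders={T1,T3,T4}
Step 10: wait(T2) -> count=0 queue=[T2] holders={T1,T3,T4}
Step 11: signal(T4) -> count=0 queue=[] holders={T1,T2,T3}
Step 12: wait(T4) -> count=0 queue=[T4] holders={T1,T2,T3}
Step 13: signal(T2) -> count=0 queue=[] holders={T1,T3,T4}
Step 14: wait(T2) -> count=0 queue=[T2] holders={T1,T3,T4}
Final holders: {T1,T3,T4} -> T4 in holders

Answer: yes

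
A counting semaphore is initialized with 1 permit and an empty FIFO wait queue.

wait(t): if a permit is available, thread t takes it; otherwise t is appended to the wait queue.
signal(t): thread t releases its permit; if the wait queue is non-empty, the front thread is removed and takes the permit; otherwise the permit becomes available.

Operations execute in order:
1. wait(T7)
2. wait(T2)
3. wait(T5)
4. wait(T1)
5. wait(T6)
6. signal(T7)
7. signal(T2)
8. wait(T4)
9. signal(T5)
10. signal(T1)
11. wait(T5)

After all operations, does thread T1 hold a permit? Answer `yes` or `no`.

Step 1: wait(T7) -> count=0 queue=[] holders={T7}
Step 2: wait(T2) -> count=0 queue=[T2] holders={T7}
Step 3: wait(T5) -> count=0 queue=[T2,T5] holders={T7}
Step 4: wait(T1) -> count=0 queue=[T2,T5,T1] holders={T7}
Step 5: wait(T6) -> count=0 queue=[T2,T5,T1,T6] holders={T7}
Step 6: signal(T7) -> count=0 queue=[T5,T1,T6] holders={T2}
Step 7: signal(T2) -> count=0 queue=[T1,T6] holders={T5}
Step 8: wait(T4) -> count=0 queue=[T1,T6,T4] holders={T5}
Step 9: signal(T5) -> count=0 queue=[T6,T4] holders={T1}
Step 10: signal(T1) -> count=0 queue=[T4] holders={T6}
Step 11: wait(T5) -> count=0 queue=[T4,T5] holders={T6}
Final holders: {T6} -> T1 not in holders

Answer: no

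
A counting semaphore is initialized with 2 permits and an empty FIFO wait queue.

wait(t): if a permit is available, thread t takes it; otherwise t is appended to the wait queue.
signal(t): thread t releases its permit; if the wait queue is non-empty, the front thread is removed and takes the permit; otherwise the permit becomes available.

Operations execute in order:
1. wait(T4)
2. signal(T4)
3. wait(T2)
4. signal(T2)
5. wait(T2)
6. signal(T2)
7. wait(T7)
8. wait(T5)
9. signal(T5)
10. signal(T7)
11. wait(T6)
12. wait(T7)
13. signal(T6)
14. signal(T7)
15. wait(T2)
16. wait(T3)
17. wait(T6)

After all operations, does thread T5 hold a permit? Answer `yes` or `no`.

Step 1: wait(T4) -> count=1 queue=[] holders={T4}
Step 2: signal(T4) -> count=2 queue=[] holders={none}
Step 3: wait(T2) -> count=1 queue=[] holders={T2}
Step 4: signal(T2) -> count=2 queue=[] holders={none}
Step 5: wait(T2) -> count=1 queue=[] holders={T2}
Step 6: signal(T2) -> count=2 queue=[] holders={none}
Step 7: wait(T7) -> count=1 queue=[] holders={T7}
Step 8: wait(T5) -> count=0 queue=[] holders={T5,T7}
Step 9: signal(T5) -> count=1 queue=[] holders={T7}
Step 10: signal(T7) -> count=2 queue=[] holders={none}
Step 11: wait(T6) -> count=1 queue=[] holders={T6}
Step 12: wait(T7) -> count=0 queue=[] holders={T6,T7}
Step 13: signal(T6) -> count=1 queue=[] holders={T7}
Step 14: signal(T7) -> count=2 queue=[] holders={none}
Step 15: wait(T2) -> count=1 queue=[] holders={T2}
Step 16: wait(T3) -> count=0 queue=[] holders={T2,T3}
Step 17: wait(T6) -> count=0 queue=[T6] holders={T2,T3}
Final holders: {T2,T3} -> T5 not in holders

Answer: no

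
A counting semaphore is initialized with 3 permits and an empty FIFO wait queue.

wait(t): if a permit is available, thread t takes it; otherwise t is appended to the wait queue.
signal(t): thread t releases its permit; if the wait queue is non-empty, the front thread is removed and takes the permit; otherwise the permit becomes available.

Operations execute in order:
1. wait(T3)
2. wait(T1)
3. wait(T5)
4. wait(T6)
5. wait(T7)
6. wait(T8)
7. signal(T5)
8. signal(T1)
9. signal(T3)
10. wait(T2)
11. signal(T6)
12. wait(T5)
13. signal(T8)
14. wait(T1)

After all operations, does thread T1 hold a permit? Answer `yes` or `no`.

Step 1: wait(T3) -> count=2 queue=[] holders={T3}
Step 2: wait(T1) -> count=1 queue=[] holders={T1,T3}
Step 3: wait(T5) -> count=0 queue=[] holders={T1,T3,T5}
Step 4: wait(T6) -> count=0 queue=[T6] holders={T1,T3,T5}
Step 5: wait(T7) -> count=0 queue=[T6,T7] holders={T1,T3,T5}
Step 6: wait(T8) -> count=0 queue=[T6,T7,T8] holders={T1,T3,T5}
Step 7: signal(T5) -> count=0 queue=[T7,T8] holders={T1,T3,T6}
Step 8: signal(T1) -> count=0 queue=[T8] holders={T3,T6,T7}
Step 9: signal(T3) -> count=0 queue=[] holders={T6,T7,T8}
Step 10: wait(T2) -> count=0 queue=[T2] holders={T6,T7,T8}
Step 11: signal(T6) -> count=0 queue=[] holders={T2,T7,T8}
Step 12: wait(T5) -> count=0 queue=[T5] holders={T2,T7,T8}
Step 13: signal(T8) -> count=0 queue=[] holders={T2,T5,T7}
Step 14: wait(T1) -> count=0 queue=[T1] holders={T2,T5,T7}
Final holders: {T2,T5,T7} -> T1 not in holders

Answer: no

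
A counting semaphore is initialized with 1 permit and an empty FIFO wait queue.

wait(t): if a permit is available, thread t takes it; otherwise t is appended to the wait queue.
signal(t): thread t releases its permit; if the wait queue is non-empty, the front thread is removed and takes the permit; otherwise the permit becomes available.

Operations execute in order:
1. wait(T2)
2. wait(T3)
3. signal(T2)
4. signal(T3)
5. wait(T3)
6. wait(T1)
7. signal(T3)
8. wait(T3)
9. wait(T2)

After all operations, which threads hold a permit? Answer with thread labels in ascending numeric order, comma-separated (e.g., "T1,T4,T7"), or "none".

Step 1: wait(T2) -> count=0 queue=[] holders={T2}
Step 2: wait(T3) -> count=0 queue=[T3] holders={T2}
Step 3: signal(T2) -> count=0 queue=[] holders={T3}
Step 4: signal(T3) -> count=1 queue=[] holders={none}
Step 5: wait(T3) -> count=0 queue=[] holders={T3}
Step 6: wait(T1) -> count=0 queue=[T1] holders={T3}
Step 7: signal(T3) -> count=0 queue=[] holders={T1}
Step 8: wait(T3) -> count=0 queue=[T3] holders={T1}
Step 9: wait(T2) -> count=0 queue=[T3,T2] holders={T1}
Final holders: T1

Answer: T1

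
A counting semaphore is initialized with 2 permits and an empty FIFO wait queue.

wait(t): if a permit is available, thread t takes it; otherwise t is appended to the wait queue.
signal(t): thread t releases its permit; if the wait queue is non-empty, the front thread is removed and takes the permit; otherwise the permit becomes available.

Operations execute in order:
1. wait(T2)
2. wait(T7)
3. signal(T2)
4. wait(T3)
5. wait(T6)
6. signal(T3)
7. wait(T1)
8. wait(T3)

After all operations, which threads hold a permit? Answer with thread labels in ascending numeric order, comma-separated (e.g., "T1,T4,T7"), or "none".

Step 1: wait(T2) -> count=1 queue=[] holders={T2}
Step 2: wait(T7) -> count=0 queue=[] holders={T2,T7}
Step 3: signal(T2) -> count=1 queue=[] holders={T7}
Step 4: wait(T3) -> count=0 queue=[] holders={T3,T7}
Step 5: wait(T6) -> count=0 queue=[T6] holders={T3,T7}
Step 6: signal(T3) -> count=0 queue=[] holders={T6,T7}
Step 7: wait(T1) -> count=0 queue=[T1] holders={T6,T7}
Step 8: wait(T3) -> count=0 queue=[T1,T3] holders={T6,T7}
Final holders: T6,T7

Answer: T6,T7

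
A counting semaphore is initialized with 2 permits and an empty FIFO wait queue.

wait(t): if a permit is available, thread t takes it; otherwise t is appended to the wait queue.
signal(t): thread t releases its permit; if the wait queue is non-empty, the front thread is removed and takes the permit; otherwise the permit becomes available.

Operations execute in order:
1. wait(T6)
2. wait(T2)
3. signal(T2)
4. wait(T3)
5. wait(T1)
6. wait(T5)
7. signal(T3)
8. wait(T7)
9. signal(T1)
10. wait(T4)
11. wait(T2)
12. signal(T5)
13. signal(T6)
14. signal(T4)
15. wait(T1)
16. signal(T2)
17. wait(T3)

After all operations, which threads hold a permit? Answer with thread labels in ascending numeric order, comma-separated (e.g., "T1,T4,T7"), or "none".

Step 1: wait(T6) -> count=1 queue=[] holders={T6}
Step 2: wait(T2) -> count=0 queue=[] holders={T2,T6}
Step 3: signal(T2) -> count=1 queue=[] holders={T6}
Step 4: wait(T3) -> count=0 queue=[] holders={T3,T6}
Step 5: wait(T1) -> count=0 queue=[T1] holders={T3,T6}
Step 6: wait(T5) -> count=0 queue=[T1,T5] holders={T3,T6}
Step 7: signal(T3) -> count=0 queue=[T5] holders={T1,T6}
Step 8: wait(T7) -> count=0 queue=[T5,T7] holders={T1,T6}
Step 9: signal(T1) -> count=0 queue=[T7] holders={T5,T6}
Step 10: wait(T4) -> count=0 queue=[T7,T4] holders={T5,T6}
Step 11: wait(T2) -> count=0 queue=[T7,T4,T2] holders={T5,T6}
Step 12: signal(T5) -> count=0 queue=[T4,T2] holders={T6,T7}
Step 13: signal(T6) -> count=0 queue=[T2] holders={T4,T7}
Step 14: signal(T4) -> count=0 queue=[] holders={T2,T7}
Step 15: wait(T1) -> count=0 queue=[T1] holders={T2,T7}
Step 16: signal(T2) -> count=0 queue=[] holders={T1,T7}
Step 17: wait(T3) -> count=0 queue=[T3] holders={T1,T7}
Final holders: T1,T7

Answer: T1,T7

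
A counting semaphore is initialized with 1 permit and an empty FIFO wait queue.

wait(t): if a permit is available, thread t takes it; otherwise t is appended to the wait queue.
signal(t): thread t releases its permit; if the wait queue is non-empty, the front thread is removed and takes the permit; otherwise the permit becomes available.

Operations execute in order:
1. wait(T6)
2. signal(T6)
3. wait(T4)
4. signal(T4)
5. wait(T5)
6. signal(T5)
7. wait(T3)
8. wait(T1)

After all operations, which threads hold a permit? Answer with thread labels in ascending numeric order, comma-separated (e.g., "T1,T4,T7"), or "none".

Answer: T3

Derivation:
Step 1: wait(T6) -> count=0 queue=[] holders={T6}
Step 2: signal(T6) -> count=1 queue=[] holders={none}
Step 3: wait(T4) -> count=0 queue=[] holders={T4}
Step 4: signal(T4) -> count=1 queue=[] holders={none}
Step 5: wait(T5) -> count=0 queue=[] holders={T5}
Step 6: signal(T5) -> count=1 queue=[] holders={none}
Step 7: wait(T3) -> count=0 queue=[] holders={T3}
Step 8: wait(T1) -> count=0 queue=[T1] holders={T3}
Final holders: T3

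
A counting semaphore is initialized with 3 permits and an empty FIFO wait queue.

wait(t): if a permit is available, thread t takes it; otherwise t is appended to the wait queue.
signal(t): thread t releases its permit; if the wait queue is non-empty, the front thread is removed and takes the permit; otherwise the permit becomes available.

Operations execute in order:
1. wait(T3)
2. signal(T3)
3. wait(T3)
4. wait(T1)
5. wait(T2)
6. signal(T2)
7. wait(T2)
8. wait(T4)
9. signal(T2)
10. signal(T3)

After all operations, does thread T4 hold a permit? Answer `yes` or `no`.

Answer: yes

Derivation:
Step 1: wait(T3) -> count=2 queue=[] holders={T3}
Step 2: signal(T3) -> count=3 queue=[] holders={none}
Step 3: wait(T3) -> count=2 queue=[] holders={T3}
Step 4: wait(T1) -> count=1 queue=[] holders={T1,T3}
Step 5: wait(T2) -> count=0 queue=[] holders={T1,T2,T3}
Step 6: signal(T2) -> count=1 queue=[] holders={T1,T3}
Step 7: wait(T2) -> count=0 queue=[] holders={T1,T2,T3}
Step 8: wait(T4) -> count=0 queue=[T4] holders={T1,T2,T3}
Step 9: signal(T2) -> count=0 queue=[] holders={T1,T3,T4}
Step 10: signal(T3) -> count=1 queue=[] holders={T1,T4}
Final holders: {T1,T4} -> T4 in holders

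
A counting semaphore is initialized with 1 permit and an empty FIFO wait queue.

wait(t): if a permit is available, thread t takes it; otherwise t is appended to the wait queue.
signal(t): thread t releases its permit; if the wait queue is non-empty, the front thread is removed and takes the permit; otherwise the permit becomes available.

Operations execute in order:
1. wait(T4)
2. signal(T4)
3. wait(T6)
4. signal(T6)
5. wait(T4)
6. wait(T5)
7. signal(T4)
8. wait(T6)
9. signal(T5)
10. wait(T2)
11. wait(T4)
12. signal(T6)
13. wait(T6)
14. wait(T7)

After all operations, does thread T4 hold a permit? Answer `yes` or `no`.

Answer: no

Derivation:
Step 1: wait(T4) -> count=0 queue=[] holders={T4}
Step 2: signal(T4) -> count=1 queue=[] holders={none}
Step 3: wait(T6) -> count=0 queue=[] holders={T6}
Step 4: signal(T6) -> count=1 queue=[] holders={none}
Step 5: wait(T4) -> count=0 queue=[] holders={T4}
Step 6: wait(T5) -> count=0 queue=[T5] holders={T4}
Step 7: signal(T4) -> count=0 queue=[] holders={T5}
Step 8: wait(T6) -> count=0 queue=[T6] holders={T5}
Step 9: signal(T5) -> count=0 queue=[] holders={T6}
Step 10: wait(T2) -> count=0 queue=[T2] holders={T6}
Step 11: wait(T4) -> count=0 queue=[T2,T4] holders={T6}
Step 12: signal(T6) -> count=0 queue=[T4] holders={T2}
Step 13: wait(T6) -> count=0 queue=[T4,T6] holders={T2}
Step 14: wait(T7) -> count=0 queue=[T4,T6,T7] holders={T2}
Final holders: {T2} -> T4 not in holders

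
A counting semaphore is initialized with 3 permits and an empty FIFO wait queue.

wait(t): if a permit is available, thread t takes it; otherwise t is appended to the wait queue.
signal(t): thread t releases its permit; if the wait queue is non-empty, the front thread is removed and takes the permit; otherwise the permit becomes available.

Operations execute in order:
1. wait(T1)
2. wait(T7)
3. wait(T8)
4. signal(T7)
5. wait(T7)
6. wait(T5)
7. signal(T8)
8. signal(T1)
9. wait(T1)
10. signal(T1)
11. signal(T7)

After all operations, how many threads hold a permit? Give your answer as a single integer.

Step 1: wait(T1) -> count=2 queue=[] holders={T1}
Step 2: wait(T7) -> count=1 queue=[] holders={T1,T7}
Step 3: wait(T8) -> count=0 queue=[] holders={T1,T7,T8}
Step 4: signal(T7) -> count=1 queue=[] holders={T1,T8}
Step 5: wait(T7) -> count=0 queue=[] holders={T1,T7,T8}
Step 6: wait(T5) -> count=0 queue=[T5] holders={T1,T7,T8}
Step 7: signal(T8) -> count=0 queue=[] holders={T1,T5,T7}
Step 8: signal(T1) -> count=1 queue=[] holders={T5,T7}
Step 9: wait(T1) -> count=0 queue=[] holders={T1,T5,T7}
Step 10: signal(T1) -> count=1 queue=[] holders={T5,T7}
Step 11: signal(T7) -> count=2 queue=[] holders={T5}
Final holders: {T5} -> 1 thread(s)

Answer: 1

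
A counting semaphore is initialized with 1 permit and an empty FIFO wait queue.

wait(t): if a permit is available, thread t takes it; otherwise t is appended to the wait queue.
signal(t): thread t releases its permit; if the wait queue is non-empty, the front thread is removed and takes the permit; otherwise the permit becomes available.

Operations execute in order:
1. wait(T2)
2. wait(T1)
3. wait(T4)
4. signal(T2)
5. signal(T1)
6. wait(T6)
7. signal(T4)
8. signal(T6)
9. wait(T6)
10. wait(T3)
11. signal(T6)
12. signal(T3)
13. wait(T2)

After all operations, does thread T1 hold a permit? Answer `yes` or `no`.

Step 1: wait(T2) -> count=0 queue=[] holders={T2}
Step 2: wait(T1) -> count=0 queue=[T1] holders={T2}
Step 3: wait(T4) -> count=0 queue=[T1,T4] holders={T2}
Step 4: signal(T2) -> count=0 queue=[T4] holders={T1}
Step 5: signal(T1) -> count=0 queue=[] holders={T4}
Step 6: wait(T6) -> count=0 queue=[T6] holders={T4}
Step 7: signal(T4) -> count=0 queue=[] holders={T6}
Step 8: signal(T6) -> count=1 queue=[] holders={none}
Step 9: wait(T6) -> count=0 queue=[] holders={T6}
Step 10: wait(T3) -> count=0 queue=[T3] holders={T6}
Step 11: signal(T6) -> count=0 queue=[] holders={T3}
Step 12: signal(T3) -> count=1 queue=[] holders={none}
Step 13: wait(T2) -> count=0 queue=[] holders={T2}
Final holders: {T2} -> T1 not in holders

Answer: no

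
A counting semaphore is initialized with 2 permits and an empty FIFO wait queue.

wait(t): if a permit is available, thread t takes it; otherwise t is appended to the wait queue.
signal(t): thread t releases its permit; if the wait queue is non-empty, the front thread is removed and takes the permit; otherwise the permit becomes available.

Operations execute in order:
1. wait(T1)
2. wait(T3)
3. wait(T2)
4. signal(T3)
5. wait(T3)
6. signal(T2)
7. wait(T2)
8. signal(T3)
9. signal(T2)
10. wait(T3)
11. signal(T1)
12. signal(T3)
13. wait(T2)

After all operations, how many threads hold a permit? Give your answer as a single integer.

Answer: 1

Derivation:
Step 1: wait(T1) -> count=1 queue=[] holders={T1}
Step 2: wait(T3) -> count=0 queue=[] holders={T1,T3}
Step 3: wait(T2) -> count=0 queue=[T2] holders={T1,T3}
Step 4: signal(T3) -> count=0 queue=[] holders={T1,T2}
Step 5: wait(T3) -> count=0 queue=[T3] holders={T1,T2}
Step 6: signal(T2) -> count=0 queue=[] holders={T1,T3}
Step 7: wait(T2) -> count=0 queue=[T2] holders={T1,T3}
Step 8: signal(T3) -> count=0 queue=[] holders={T1,T2}
Step 9: signal(T2) -> count=1 queue=[] holders={T1}
Step 10: wait(T3) -> count=0 queue=[] holders={T1,T3}
Step 11: signal(T1) -> count=1 queue=[] holders={T3}
Step 12: signal(T3) -> count=2 queue=[] holders={none}
Step 13: wait(T2) -> count=1 queue=[] holders={T2}
Final holders: {T2} -> 1 thread(s)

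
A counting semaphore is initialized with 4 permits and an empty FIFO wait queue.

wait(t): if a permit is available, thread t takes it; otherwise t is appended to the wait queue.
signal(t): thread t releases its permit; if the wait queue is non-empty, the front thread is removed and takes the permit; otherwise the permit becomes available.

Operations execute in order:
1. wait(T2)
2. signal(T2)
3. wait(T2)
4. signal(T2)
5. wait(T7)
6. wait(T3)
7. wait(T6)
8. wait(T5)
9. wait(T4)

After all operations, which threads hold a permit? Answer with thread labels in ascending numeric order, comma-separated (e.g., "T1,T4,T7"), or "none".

Step 1: wait(T2) -> count=3 queue=[] holders={T2}
Step 2: signal(T2) -> count=4 queue=[] holders={none}
Step 3: wait(T2) -> count=3 queue=[] holders={T2}
Step 4: signal(T2) -> count=4 queue=[] holders={none}
Step 5: wait(T7) -> count=3 queue=[] holders={T7}
Step 6: wait(T3) -> count=2 queue=[] holders={T3,T7}
Step 7: wait(T6) -> count=1 queue=[] holders={T3,T6,T7}
Step 8: wait(T5) -> count=0 queue=[] holders={T3,T5,T6,T7}
Step 9: wait(T4) -> count=0 queue=[T4] holders={T3,T5,T6,T7}
Final holders: T3,T5,T6,T7

Answer: T3,T5,T6,T7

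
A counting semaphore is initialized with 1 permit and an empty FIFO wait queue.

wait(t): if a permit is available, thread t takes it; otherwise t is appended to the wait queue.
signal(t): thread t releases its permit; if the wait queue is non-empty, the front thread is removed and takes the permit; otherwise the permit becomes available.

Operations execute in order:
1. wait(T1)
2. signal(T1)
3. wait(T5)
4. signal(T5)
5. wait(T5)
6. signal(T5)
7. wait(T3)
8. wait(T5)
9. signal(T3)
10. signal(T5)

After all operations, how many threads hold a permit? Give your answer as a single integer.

Step 1: wait(T1) -> count=0 queue=[] holders={T1}
Step 2: signal(T1) -> count=1 queue=[] holders={none}
Step 3: wait(T5) -> count=0 queue=[] holders={T5}
Step 4: signal(T5) -> count=1 queue=[] holders={none}
Step 5: wait(T5) -> count=0 queue=[] holders={T5}
Step 6: signal(T5) -> count=1 queue=[] holders={none}
Step 7: wait(T3) -> count=0 queue=[] holders={T3}
Step 8: wait(T5) -> count=0 queue=[T5] holders={T3}
Step 9: signal(T3) -> count=0 queue=[] holders={T5}
Step 10: signal(T5) -> count=1 queue=[] holders={none}
Final holders: {none} -> 0 thread(s)

Answer: 0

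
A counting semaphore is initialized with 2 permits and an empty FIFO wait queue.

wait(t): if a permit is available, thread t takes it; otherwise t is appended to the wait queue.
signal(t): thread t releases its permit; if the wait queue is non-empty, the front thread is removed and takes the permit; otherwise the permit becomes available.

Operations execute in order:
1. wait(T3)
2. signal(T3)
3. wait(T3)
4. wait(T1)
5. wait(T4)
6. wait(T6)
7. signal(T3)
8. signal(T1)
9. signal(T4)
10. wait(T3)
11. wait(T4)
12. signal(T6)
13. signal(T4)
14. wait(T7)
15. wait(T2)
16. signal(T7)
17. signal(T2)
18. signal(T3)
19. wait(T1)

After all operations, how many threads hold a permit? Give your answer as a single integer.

Answer: 1

Derivation:
Step 1: wait(T3) -> count=1 queue=[] holders={T3}
Step 2: signal(T3) -> count=2 queue=[] holders={none}
Step 3: wait(T3) -> count=1 queue=[] holders={T3}
Step 4: wait(T1) -> count=0 queue=[] holders={T1,T3}
Step 5: wait(T4) -> count=0 queue=[T4] holders={T1,T3}
Step 6: wait(T6) -> count=0 queue=[T4,T6] holders={T1,T3}
Step 7: signal(T3) -> count=0 queue=[T6] holders={T1,T4}
Step 8: signal(T1) -> count=0 queue=[] holders={T4,T6}
Step 9: signal(T4) -> count=1 queue=[] holders={T6}
Step 10: wait(T3) -> count=0 queue=[] holders={T3,T6}
Step 11: wait(T4) -> count=0 queue=[T4] holders={T3,T6}
Step 12: signal(T6) -> count=0 queue=[] holders={T3,T4}
Step 13: signal(T4) -> count=1 queue=[] holders={T3}
Step 14: wait(T7) -> count=0 queue=[] holders={T3,T7}
Step 15: wait(T2) -> count=0 queue=[T2] holders={T3,T7}
Step 16: signal(T7) -> count=0 queue=[] holders={T2,T3}
Step 17: signal(T2) -> count=1 queue=[] holders={T3}
Step 18: signal(T3) -> count=2 queue=[] holders={none}
Step 19: wait(T1) -> count=1 queue=[] holders={T1}
Final holders: {T1} -> 1 thread(s)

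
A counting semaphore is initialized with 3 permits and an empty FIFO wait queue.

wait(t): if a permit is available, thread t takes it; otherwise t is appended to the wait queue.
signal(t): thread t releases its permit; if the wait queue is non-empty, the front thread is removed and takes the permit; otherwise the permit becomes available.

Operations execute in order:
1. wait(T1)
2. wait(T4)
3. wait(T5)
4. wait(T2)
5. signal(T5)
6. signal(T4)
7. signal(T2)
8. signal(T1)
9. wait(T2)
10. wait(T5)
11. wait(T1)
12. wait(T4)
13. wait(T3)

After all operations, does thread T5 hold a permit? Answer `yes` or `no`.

Answer: yes

Derivation:
Step 1: wait(T1) -> count=2 queue=[] holders={T1}
Step 2: wait(T4) -> count=1 queue=[] holders={T1,T4}
Step 3: wait(T5) -> count=0 queue=[] holders={T1,T4,T5}
Step 4: wait(T2) -> count=0 queue=[T2] holders={T1,T4,T5}
Step 5: signal(T5) -> count=0 queue=[] holders={T1,T2,T4}
Step 6: signal(T4) -> count=1 queue=[] holders={T1,T2}
Step 7: signal(T2) -> count=2 queue=[] holders={T1}
Step 8: signal(T1) -> count=3 queue=[] holders={none}
Step 9: wait(T2) -> count=2 queue=[] holders={T2}
Step 10: wait(T5) -> count=1 queue=[] holders={T2,T5}
Step 11: wait(T1) -> count=0 queue=[] holders={T1,T2,T5}
Step 12: wait(T4) -> count=0 queue=[T4] holders={T1,T2,T5}
Step 13: wait(T3) -> count=0 queue=[T4,T3] holders={T1,T2,T5}
Final holders: {T1,T2,T5} -> T5 in holders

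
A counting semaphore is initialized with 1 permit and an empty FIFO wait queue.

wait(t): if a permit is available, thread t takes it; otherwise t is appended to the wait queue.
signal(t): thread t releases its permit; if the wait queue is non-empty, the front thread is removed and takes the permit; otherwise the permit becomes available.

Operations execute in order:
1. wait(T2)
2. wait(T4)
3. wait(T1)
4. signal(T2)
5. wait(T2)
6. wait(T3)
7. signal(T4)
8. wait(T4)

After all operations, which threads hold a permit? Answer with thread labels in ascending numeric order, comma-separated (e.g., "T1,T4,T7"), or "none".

Step 1: wait(T2) -> count=0 queue=[] holders={T2}
Step 2: wait(T4) -> count=0 queue=[T4] holders={T2}
Step 3: wait(T1) -> count=0 queue=[T4,T1] holders={T2}
Step 4: signal(T2) -> count=0 queue=[T1] holders={T4}
Step 5: wait(T2) -> count=0 queue=[T1,T2] holders={T4}
Step 6: wait(T3) -> count=0 queue=[T1,T2,T3] holders={T4}
Step 7: signal(T4) -> count=0 queue=[T2,T3] holders={T1}
Step 8: wait(T4) -> count=0 queue=[T2,T3,T4] holders={T1}
Final holders: T1

Answer: T1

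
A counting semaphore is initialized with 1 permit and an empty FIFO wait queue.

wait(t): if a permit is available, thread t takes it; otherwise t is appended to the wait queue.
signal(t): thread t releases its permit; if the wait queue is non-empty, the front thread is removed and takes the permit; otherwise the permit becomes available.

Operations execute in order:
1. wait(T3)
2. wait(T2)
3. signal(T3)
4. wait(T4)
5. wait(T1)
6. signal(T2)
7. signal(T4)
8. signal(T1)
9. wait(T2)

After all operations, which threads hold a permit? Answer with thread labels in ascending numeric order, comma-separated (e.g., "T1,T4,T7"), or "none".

Step 1: wait(T3) -> count=0 queue=[] holders={T3}
Step 2: wait(T2) -> count=0 queue=[T2] holders={T3}
Step 3: signal(T3) -> count=0 queue=[] holders={T2}
Step 4: wait(T4) -> count=0 queue=[T4] holders={T2}
Step 5: wait(T1) -> count=0 queue=[T4,T1] holders={T2}
Step 6: signal(T2) -> count=0 queue=[T1] holders={T4}
Step 7: signal(T4) -> count=0 queue=[] holders={T1}
Step 8: signal(T1) -> count=1 queue=[] holders={none}
Step 9: wait(T2) -> count=0 queue=[] holders={T2}
Final holders: T2

Answer: T2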